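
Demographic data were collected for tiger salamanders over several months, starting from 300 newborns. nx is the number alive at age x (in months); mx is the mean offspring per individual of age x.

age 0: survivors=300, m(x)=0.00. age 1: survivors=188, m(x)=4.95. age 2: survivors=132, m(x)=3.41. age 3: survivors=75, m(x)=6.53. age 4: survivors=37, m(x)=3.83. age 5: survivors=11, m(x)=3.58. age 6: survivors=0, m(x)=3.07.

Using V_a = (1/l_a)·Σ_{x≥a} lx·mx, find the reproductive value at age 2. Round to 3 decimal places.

8.492

lx = nx/n0 = nx/300: 1, 0.62667…, 0.44, 0.25, 0.12333…, 0.03667…, 0
lx·mx for x ≥ 2: 1.5004, 1.6325, 0.472367…, 0.131267…, 0 → sum = 3.736533…
V_2 = 3.736533… / l_2 = 3.736533… / 0.44 = 8.492121… → 8.492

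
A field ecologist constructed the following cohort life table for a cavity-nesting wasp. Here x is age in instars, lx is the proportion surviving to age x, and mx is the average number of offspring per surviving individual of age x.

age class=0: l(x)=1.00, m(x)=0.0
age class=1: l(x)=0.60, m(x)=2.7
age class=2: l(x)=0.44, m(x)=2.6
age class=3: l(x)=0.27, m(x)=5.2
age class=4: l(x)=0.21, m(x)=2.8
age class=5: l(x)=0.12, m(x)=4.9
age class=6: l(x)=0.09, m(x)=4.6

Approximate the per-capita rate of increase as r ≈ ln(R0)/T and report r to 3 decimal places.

0.634

R0 = Σ lx·mx = 0 + 1.62 + 1.144 + 1.404 + 0.588 + 0.588 + 0.414 = 5.758
Σ x·lx·mx = 15.896; T = 15.896/5.758 = 2.76068…
r ≈ ln(R0)/T = ln(5.758)/2.76068… = 0.63412… → 0.634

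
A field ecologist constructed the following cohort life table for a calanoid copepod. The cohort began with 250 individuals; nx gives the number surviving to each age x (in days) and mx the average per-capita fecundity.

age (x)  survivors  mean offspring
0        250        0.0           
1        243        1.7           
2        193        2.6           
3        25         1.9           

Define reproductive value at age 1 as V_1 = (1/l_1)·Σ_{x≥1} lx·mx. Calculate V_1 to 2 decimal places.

3.96

lx = nx/n0 = nx/250: 1, 0.972, 0.772, 0.1
lx·mx for x ≥ 1: 1.6524, 2.0072, 0.19 → sum = 3.8496
V_1 = 3.8496 / l_1 = 3.8496 / 0.972 = 3.960494… → 3.96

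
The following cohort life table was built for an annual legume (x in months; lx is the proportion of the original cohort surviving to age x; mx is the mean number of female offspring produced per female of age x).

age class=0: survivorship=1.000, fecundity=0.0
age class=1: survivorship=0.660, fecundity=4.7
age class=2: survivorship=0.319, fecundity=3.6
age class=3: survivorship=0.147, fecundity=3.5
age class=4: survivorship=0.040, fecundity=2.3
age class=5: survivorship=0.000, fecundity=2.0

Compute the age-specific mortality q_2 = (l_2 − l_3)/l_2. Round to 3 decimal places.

q_2 = (l_2 − l_3) / l_2 = (0.319 − 0.147) / 0.319
     = 0.172 / 0.319 = 0.539185… → 0.539

0.539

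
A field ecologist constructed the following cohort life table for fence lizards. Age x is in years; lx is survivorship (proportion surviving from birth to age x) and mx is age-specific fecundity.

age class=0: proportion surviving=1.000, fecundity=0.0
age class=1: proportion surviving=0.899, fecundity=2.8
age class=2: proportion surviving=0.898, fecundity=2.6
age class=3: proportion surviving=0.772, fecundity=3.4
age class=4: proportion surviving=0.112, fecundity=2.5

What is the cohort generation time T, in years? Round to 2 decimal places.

2.09

lx·mx: 0, 2.5172, 2.3348, 2.6248, 0.28 → R0 = 7.7568
x·lx·mx: 0, 2.5172, 4.6696, 7.8744, 1.12 → Σ = 16.1812
T = 16.1812 / 7.7568 = 2.086066… → 2.09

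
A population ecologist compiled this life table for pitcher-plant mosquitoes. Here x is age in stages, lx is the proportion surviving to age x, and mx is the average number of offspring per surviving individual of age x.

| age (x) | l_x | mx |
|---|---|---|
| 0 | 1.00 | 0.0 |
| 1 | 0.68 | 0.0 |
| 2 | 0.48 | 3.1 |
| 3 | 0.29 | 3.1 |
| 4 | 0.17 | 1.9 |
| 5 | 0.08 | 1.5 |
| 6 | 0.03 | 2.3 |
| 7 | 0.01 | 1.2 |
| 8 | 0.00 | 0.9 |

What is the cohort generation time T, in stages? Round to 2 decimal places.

lx·mx: 0, 0, 1.488, 0.899, 0.323, 0.12, 0.069, 0.012, 0 → R0 = 2.911
x·lx·mx: 0, 0, 2.976, 2.697, 1.292, 0.6, 0.414, 0.084, 0 → Σ = 8.063
T = 8.063 / 2.911 = 2.769839… → 2.77

2.77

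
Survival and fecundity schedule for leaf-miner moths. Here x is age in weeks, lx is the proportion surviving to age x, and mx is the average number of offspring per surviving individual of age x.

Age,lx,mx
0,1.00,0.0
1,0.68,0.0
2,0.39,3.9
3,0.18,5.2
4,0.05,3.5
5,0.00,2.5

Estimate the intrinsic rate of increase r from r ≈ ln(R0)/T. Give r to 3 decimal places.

R0 = Σ lx·mx = 0 + 0 + 1.521 + 0.936 + 0.175 + 0 = 2.632
Σ x·lx·mx = 6.55; T = 6.55/2.632 = 2.4886…
r ≈ ln(R0)/T = ln(2.632)/2.4886… = 0.38887… → 0.389

0.389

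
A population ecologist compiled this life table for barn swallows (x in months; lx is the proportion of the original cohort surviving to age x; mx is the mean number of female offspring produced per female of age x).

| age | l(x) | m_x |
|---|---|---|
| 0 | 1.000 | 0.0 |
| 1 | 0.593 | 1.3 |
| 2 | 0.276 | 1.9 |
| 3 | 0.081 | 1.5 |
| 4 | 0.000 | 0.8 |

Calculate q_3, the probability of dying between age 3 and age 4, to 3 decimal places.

q_3 = (l_3 − l_4) / l_3 = (0.081 − 0) / 0.081
     = 0.081 / 0.081 = 1 → 1.000

1.000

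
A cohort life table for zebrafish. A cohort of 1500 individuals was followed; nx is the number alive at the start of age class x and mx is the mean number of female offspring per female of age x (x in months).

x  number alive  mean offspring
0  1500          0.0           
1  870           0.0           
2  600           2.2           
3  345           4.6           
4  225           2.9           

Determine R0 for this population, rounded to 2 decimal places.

lx = nx/n0 = nx/1500: 1, 0.58, 0.4, 0.23, 0.15
lx·mx by age: 0, 0, 0.88, 1.058, 0.435
R0 = Σ lx·mx = 2.373 → 2.37

2.37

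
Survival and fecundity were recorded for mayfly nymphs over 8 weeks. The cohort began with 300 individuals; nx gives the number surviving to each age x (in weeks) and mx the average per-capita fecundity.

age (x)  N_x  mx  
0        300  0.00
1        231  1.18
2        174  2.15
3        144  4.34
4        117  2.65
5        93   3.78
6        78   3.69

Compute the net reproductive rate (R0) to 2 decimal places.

lx = nx/n0 = nx/300: 1, 0.77, 0.58, 0.48, 0.39, 0.31, 0.26
lx·mx by age: 0, 0.9086, 1.247, 2.0832, 1.0335, 1.1718, 0.9594
R0 = Σ lx·mx = 7.4035 → 7.40

7.40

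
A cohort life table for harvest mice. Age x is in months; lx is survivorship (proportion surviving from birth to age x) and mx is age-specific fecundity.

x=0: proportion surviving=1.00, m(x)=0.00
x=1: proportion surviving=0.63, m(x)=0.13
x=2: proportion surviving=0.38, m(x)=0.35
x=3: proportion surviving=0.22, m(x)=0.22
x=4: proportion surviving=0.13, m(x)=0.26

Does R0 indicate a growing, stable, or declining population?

R0 = Σ lx·mx = 0 + 0.0819 + 0.133 + 0.0484 + 0.0338 = 0.2971
R0 < 1, so the population is declining.

declining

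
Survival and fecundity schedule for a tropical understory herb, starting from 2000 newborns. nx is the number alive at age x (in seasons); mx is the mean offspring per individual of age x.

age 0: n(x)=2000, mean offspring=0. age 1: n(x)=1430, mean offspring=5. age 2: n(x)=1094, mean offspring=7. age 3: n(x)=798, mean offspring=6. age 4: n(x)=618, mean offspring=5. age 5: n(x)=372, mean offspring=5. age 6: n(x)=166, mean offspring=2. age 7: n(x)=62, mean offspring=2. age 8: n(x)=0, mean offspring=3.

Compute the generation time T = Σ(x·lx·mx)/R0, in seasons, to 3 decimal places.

lx = nx/n0 = nx/2000: 1, 0.715, 0.547, 0.399, 0.309, 0.186, 0.083, 0.031, 0
lx·mx: 0, 3.575, 3.829, 2.394, 1.545, 0.93, 0.166, 0.062, 0 → R0 = 12.501
x·lx·mx: 0, 3.575, 7.658, 7.182, 6.18, 4.65, 0.996, 0.434, 0 → Σ = 30.675
T = 30.675 / 12.501 = 2.453804… → 2.454

2.454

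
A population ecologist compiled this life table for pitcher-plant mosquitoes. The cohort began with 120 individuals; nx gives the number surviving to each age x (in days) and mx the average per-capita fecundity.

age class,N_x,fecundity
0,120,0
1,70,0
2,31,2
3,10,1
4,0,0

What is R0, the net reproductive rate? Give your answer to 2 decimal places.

0.60

lx = nx/n0 = nx/120: 1, 0.58333…, 0.25833…, 0.08333…, 0
lx·mx by age: 0, 0, 0.516667…, 0.083333…, 0
R0 = Σ lx·mx = 0.6… → 0.60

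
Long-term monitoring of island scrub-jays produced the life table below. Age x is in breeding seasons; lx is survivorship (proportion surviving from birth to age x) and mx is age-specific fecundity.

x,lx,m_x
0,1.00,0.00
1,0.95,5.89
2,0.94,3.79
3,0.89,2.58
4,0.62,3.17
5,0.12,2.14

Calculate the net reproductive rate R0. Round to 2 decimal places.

lx·mx by age: 0, 5.5955, 3.5626, 2.2962, 1.9654, 0.2568
R0 = Σ lx·mx = 13.6765 → 13.68

13.68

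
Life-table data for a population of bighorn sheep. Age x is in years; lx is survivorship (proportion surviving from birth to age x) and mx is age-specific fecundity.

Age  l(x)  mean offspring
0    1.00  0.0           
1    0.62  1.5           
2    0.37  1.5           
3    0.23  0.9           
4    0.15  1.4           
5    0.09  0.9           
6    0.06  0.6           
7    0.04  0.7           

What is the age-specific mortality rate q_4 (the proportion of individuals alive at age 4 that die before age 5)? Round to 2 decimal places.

0.40

q_4 = (l_4 − l_5) / l_4 = (0.15 − 0.09) / 0.15
     = 0.06 / 0.15 = 0.4 → 0.40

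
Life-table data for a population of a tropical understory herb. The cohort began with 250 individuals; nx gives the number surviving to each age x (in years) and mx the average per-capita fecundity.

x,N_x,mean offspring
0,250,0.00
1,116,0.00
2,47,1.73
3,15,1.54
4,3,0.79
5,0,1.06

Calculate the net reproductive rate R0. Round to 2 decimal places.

0.43

lx = nx/n0 = nx/250: 1, 0.464, 0.188, 0.06, 0.012, 0
lx·mx by age: 0, 0, 0.32524, 0.0924, 0.00948, 0
R0 = Σ lx·mx = 0.42712 → 0.43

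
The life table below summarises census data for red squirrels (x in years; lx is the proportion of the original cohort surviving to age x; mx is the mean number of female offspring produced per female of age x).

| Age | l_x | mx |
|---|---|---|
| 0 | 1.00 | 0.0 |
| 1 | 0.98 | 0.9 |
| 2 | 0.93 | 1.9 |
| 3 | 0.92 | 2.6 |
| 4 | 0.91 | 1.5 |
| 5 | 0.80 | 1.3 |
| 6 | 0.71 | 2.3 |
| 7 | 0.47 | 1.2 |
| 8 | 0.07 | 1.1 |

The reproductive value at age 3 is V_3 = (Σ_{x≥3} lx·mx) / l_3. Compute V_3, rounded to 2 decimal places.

lx·mx for x ≥ 3: 2.392, 1.365, 1.04, 1.633, 0.564, 0.077 → sum = 7.071
V_3 = 7.071 / l_3 = 7.071 / 0.92 = 7.68587… → 7.69

7.69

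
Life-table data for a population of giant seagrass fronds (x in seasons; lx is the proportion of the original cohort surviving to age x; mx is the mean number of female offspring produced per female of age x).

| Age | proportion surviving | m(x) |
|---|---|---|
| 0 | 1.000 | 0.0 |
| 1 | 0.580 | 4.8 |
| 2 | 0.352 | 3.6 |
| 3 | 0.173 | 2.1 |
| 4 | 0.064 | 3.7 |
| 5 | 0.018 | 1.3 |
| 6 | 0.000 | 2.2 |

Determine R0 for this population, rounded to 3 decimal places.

4.675

lx·mx by age: 0, 2.784, 1.2672, 0.3633, 0.2368, 0.0234, 0
R0 = Σ lx·mx = 4.6747 → 4.675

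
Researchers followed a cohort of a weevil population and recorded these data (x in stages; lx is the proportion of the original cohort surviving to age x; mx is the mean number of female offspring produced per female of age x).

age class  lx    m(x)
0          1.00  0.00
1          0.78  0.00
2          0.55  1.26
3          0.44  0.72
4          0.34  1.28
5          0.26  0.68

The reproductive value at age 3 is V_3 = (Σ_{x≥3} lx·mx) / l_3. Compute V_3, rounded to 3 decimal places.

lx·mx for x ≥ 3: 0.3168, 0.4352, 0.1768 → sum = 0.9288
V_3 = 0.9288 / l_3 = 0.9288 / 0.44 = 2.110909… → 2.111

2.111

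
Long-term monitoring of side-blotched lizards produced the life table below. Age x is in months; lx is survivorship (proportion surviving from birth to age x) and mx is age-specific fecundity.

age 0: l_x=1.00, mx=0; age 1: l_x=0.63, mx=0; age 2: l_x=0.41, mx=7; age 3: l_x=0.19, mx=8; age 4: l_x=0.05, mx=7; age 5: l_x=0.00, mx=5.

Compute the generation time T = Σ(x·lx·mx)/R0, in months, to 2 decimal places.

2.47

lx·mx: 0, 0, 2.87, 1.52, 0.35, 0 → R0 = 4.74
x·lx·mx: 0, 0, 5.74, 4.56, 1.4, 0 → Σ = 11.7
T = 11.7 / 4.74 = 2.468354… → 2.47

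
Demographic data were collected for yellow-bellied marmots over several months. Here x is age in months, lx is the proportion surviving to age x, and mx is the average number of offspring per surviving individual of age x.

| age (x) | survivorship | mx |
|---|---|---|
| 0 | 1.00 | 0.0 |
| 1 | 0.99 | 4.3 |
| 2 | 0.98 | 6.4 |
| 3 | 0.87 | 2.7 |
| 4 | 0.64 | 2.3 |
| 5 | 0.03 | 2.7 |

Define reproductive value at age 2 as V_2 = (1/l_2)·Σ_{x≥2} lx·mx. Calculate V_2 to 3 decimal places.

10.382

lx·mx for x ≥ 2: 6.272, 2.349, 1.472, 0.081 → sum = 10.174
V_2 = 10.174 / l_2 = 10.174 / 0.98 = 10.381633… → 10.382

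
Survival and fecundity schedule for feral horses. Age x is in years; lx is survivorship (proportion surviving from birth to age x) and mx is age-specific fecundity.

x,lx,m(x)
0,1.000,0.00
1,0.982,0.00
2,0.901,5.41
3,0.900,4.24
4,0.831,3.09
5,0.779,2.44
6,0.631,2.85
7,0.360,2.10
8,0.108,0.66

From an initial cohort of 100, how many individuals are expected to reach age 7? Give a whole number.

Expected survivors = N0 · l_7 = 100 × 0.360 = 36 → 36

36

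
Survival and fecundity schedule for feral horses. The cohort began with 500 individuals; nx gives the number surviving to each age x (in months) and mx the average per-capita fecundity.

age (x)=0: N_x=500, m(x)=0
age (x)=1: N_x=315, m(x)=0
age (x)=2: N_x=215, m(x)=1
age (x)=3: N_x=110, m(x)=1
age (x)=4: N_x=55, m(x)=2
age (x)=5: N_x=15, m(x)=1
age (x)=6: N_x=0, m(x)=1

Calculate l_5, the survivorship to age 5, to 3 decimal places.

0.030

l_5 = n_5/n_0 = 15/500 = 0.03 → 0.030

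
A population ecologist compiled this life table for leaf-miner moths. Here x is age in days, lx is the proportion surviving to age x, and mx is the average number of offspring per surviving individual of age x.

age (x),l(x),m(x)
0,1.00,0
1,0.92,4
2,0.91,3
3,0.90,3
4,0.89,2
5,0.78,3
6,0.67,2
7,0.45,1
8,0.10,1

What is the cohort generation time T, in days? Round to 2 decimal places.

lx·mx: 0, 3.68, 2.73, 2.7, 1.78, 2.34, 1.34, 0.45, 0.1 → R0 = 15.12
x·lx·mx: 0, 3.68, 5.46, 8.1, 7.12, 11.7, 8.04, 3.15, 0.8 → Σ = 48.05
T = 48.05 / 15.12 = 3.17791… → 3.18

3.18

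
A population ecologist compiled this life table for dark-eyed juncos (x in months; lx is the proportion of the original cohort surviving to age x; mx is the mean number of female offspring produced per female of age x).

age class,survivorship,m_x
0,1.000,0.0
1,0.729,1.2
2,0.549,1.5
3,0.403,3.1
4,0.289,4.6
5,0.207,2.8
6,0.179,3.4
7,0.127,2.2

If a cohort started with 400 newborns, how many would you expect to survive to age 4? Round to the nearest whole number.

116

Expected survivors = N0 · l_4 = 400 × 0.289 = 115.6 → 116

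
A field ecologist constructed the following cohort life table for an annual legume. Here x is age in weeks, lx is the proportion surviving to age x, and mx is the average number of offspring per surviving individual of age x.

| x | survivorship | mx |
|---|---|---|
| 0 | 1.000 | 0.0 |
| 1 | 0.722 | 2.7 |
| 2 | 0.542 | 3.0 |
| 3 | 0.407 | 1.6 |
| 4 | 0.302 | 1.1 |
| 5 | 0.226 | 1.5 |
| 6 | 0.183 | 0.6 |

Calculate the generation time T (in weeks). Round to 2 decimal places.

lx·mx: 0, 1.9494, 1.626, 0.6512, 0.3322, 0.339, 0.1098 → R0 = 5.0076
x·lx·mx: 0, 1.9494, 3.252, 1.9536, 1.3288, 1.695, 0.6588 → Σ = 10.8376
T = 10.8376 / 5.0076 = 2.16423… → 2.16

2.16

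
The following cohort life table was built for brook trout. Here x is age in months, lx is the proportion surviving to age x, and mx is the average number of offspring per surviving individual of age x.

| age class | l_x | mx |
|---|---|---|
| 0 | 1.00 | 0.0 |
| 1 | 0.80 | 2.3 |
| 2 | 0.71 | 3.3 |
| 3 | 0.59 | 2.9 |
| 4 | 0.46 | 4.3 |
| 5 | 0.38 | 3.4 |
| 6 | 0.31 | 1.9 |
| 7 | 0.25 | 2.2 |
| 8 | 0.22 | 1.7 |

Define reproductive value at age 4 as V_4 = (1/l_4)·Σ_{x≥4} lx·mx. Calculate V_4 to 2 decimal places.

lx·mx for x ≥ 4: 1.978, 1.292, 0.589, 0.55, 0.374 → sum = 4.783
V_4 = 4.783 / l_4 = 4.783 / 0.46 = 10.397826… → 10.40

10.40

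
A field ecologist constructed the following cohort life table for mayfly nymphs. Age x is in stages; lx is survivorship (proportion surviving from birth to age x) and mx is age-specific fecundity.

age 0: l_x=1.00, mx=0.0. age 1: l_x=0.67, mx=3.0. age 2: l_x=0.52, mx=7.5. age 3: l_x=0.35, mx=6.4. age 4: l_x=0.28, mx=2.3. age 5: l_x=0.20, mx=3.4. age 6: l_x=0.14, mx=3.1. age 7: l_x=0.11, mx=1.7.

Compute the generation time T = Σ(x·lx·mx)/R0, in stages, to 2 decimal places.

2.62

lx·mx: 0, 2.01, 3.9, 2.24, 0.644, 0.68, 0.434, 0.187 → R0 = 10.095
x·lx·mx: 0, 2.01, 7.8, 6.72, 2.576, 3.4, 2.604, 1.309 → Σ = 26.419
T = 26.419 / 10.095 = 2.617038… → 2.62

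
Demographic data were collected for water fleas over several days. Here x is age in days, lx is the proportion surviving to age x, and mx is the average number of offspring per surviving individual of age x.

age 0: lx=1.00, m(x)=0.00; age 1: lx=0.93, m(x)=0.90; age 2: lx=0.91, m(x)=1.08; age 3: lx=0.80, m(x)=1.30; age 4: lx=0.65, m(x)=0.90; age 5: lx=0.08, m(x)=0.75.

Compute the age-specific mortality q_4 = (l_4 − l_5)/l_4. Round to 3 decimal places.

q_4 = (l_4 − l_5) / l_4 = (0.65 − 0.08) / 0.65
     = 0.57 / 0.65 = 0.876923… → 0.877

0.877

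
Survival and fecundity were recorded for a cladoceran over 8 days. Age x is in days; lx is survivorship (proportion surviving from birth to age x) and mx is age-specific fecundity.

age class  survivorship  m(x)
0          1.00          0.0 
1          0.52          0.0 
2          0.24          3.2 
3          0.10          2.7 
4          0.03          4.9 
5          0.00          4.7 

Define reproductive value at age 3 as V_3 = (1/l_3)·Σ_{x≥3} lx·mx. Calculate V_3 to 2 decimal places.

lx·mx for x ≥ 3: 0.27, 0.147, 0 → sum = 0.417
V_3 = 0.417 / l_3 = 0.417 / 0.1 = 4.17 → 4.17

4.17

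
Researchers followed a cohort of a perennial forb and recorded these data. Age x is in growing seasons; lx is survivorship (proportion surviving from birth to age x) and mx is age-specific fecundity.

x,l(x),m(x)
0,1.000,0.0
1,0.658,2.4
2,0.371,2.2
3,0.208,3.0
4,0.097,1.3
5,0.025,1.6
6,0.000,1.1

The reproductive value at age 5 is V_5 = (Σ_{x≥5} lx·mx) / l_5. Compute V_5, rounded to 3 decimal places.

1.600

lx·mx for x ≥ 5: 0.04, 0 → sum = 0.04
V_5 = 0.04 / l_5 = 0.04 / 0.025 = 1.6 → 1.600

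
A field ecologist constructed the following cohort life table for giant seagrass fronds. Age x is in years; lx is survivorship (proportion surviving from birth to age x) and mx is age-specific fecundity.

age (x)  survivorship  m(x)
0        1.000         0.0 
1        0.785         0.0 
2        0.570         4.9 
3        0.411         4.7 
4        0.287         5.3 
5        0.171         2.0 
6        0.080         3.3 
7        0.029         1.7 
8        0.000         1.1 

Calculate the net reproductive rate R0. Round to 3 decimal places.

6.901

lx·mx by age: 0, 0, 2.793, 1.9317, 1.5211, 0.342, 0.264, 0.0493, 0
R0 = Σ lx·mx = 6.9011 → 6.901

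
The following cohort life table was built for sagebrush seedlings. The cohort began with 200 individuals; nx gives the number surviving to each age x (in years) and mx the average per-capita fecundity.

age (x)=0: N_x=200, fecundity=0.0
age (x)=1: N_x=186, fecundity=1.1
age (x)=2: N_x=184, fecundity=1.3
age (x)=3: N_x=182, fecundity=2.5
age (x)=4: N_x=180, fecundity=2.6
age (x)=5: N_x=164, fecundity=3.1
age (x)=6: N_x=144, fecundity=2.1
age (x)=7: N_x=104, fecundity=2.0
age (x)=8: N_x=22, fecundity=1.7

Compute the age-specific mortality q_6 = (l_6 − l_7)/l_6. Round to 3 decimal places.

lx = nx/n0 = nx/200: 1, 0.93, 0.92, 0.91, 0.9, 0.82, 0.72, 0.52, 0.11
q_6 = (l_6 − l_7) / l_6 = (0.72 − 0.52) / 0.72
     = 0.2 / 0.72 = 0.277778… → 0.278

0.278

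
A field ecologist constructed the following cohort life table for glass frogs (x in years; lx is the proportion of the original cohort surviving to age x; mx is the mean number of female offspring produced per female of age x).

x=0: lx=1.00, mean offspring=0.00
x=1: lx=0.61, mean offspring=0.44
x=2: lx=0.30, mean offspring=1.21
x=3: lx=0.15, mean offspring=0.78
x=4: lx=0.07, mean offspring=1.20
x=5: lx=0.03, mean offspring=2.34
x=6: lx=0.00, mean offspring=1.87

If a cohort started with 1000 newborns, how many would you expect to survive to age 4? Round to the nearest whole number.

Expected survivors = N0 · l_4 = 1000 × 0.07 = 70 → 70

70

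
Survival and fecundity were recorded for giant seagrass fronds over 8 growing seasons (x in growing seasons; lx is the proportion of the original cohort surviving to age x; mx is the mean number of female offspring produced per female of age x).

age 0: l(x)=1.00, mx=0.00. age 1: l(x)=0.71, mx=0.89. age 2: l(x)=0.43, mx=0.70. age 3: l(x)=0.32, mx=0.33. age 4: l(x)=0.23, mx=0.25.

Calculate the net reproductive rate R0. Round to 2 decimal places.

1.10

lx·mx by age: 0, 0.6319, 0.301, 0.1056, 0.0575
R0 = Σ lx·mx = 1.096 → 1.10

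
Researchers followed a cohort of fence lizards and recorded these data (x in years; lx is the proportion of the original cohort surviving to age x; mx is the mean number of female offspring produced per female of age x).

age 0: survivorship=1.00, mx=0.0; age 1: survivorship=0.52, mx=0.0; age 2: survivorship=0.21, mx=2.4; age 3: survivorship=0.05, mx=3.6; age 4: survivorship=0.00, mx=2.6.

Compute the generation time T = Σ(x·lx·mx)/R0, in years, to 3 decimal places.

lx·mx: 0, 0, 0.504, 0.18, 0 → R0 = 0.684
x·lx·mx: 0, 0, 1.008, 0.54, 0 → Σ = 1.548
T = 1.548 / 0.684 = 2.263158… → 2.263

2.263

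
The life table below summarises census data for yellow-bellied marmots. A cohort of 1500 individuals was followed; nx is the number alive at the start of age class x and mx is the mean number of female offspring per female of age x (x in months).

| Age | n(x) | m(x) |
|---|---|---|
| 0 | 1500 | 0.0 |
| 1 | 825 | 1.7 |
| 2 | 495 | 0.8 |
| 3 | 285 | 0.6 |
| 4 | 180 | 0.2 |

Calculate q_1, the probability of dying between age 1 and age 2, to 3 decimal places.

lx = nx/n0 = nx/1500: 1, 0.55, 0.33, 0.19, 0.12
q_1 = (l_1 − l_2) / l_1 = (0.55 − 0.33) / 0.55
     = 0.22 / 0.55 = 0.4 → 0.400

0.400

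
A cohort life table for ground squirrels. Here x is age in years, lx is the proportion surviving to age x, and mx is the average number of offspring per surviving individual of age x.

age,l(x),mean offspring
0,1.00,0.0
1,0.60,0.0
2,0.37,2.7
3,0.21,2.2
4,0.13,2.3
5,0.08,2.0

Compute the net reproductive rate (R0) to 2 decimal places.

lx·mx by age: 0, 0, 0.999, 0.462, 0.299, 0.16
R0 = Σ lx·mx = 1.92 → 1.92

1.92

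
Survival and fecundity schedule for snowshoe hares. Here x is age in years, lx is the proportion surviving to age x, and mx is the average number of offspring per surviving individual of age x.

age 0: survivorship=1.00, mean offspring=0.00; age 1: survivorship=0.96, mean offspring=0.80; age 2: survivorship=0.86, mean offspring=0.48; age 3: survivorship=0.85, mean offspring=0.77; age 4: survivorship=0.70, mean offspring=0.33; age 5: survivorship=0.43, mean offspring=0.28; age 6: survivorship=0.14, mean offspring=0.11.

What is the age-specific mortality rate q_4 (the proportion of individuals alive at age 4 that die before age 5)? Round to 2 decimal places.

0.39

q_4 = (l_4 − l_5) / l_4 = (0.7 − 0.43) / 0.7
     = 0.27 / 0.7 = 0.385714… → 0.39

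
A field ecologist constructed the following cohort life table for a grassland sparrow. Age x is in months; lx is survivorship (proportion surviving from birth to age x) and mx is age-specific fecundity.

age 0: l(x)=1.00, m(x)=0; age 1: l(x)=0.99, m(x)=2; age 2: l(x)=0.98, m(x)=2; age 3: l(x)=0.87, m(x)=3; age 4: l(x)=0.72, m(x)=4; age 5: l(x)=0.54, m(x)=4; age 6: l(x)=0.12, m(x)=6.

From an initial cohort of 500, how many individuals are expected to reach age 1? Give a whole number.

Expected survivors = N0 · l_1 = 500 × 0.99 = 495 → 495

495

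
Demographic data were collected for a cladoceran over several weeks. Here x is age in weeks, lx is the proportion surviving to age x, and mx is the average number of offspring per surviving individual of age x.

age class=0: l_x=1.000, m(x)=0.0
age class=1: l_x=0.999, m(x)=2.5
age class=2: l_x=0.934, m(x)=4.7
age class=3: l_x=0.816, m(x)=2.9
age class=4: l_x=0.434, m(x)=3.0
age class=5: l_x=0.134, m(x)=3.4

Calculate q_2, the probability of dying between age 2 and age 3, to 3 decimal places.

0.126

q_2 = (l_2 − l_3) / l_2 = (0.934 − 0.816) / 0.934
     = 0.118 / 0.934 = 0.126338… → 0.126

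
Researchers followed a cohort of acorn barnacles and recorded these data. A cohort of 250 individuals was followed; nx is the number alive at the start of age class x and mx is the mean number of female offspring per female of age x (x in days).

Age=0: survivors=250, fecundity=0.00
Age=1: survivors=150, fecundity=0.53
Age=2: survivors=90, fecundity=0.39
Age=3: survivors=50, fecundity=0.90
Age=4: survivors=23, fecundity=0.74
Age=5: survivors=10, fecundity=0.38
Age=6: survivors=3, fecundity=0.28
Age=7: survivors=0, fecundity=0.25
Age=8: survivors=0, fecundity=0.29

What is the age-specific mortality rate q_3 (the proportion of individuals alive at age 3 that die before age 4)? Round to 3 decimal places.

0.540

lx = nx/n0 = nx/250: 1, 0.6, 0.36, 0.2, 0.092, 0.04, 0.012, 0, 0
q_3 = (l_3 − l_4) / l_3 = (0.2 − 0.092) / 0.2
     = 0.108 / 0.2 = 0.54 → 0.540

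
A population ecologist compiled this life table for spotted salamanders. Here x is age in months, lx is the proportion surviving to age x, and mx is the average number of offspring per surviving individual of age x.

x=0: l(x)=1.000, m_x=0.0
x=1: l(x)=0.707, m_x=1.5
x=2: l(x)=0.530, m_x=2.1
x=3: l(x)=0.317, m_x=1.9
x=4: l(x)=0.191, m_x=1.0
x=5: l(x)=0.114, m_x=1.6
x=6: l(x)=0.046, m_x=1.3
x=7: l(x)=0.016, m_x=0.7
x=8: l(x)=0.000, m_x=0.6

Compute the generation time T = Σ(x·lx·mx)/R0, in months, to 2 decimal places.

lx·mx: 0, 1.0605, 1.113, 0.6023, 0.191, 0.1824, 0.0598, 0.0112, 0 → R0 = 3.2202
x·lx·mx: 0, 1.0605, 2.226, 1.8069, 0.764, 0.912, 0.3588, 0.0784, 0 → Σ = 7.2066
T = 7.2066 / 3.2202 = 2.237936… → 2.24

2.24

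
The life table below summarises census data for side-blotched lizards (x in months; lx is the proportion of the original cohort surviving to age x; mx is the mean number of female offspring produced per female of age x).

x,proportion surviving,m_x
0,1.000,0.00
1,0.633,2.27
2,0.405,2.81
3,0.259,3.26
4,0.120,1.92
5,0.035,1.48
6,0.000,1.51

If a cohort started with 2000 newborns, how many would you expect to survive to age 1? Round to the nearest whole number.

Expected survivors = N0 · l_1 = 2000 × 0.633 = 1266 → 1266

1266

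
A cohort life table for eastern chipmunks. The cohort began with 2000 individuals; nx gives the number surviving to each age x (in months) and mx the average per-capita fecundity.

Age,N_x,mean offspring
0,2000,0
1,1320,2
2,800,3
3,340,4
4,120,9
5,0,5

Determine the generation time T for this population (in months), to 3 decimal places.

2.118

lx = nx/n0 = nx/2000: 1, 0.66, 0.4, 0.17, 0.06, 0
lx·mx: 0, 1.32, 1.2, 0.68, 0.54, 0 → R0 = 3.74
x·lx·mx: 0, 1.32, 2.4, 2.04, 2.16, 0 → Σ = 7.92
T = 7.92 / 3.74 = 2.117647… → 2.118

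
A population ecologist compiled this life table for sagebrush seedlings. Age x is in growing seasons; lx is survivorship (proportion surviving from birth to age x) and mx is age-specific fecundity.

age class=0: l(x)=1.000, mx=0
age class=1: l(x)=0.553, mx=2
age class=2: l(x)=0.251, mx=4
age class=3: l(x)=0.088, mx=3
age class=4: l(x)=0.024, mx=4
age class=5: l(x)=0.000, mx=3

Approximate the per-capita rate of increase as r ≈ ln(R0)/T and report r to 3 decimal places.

R0 = Σ lx·mx = 0 + 1.106 + 1.004 + 0.264 + 0.096 + 0 = 2.47
Σ x·lx·mx = 4.29; T = 4.29/2.47 = 1.73684…
r ≈ ln(R0)/T = ln(2.47)/1.73684… = 0.52061… → 0.521

0.521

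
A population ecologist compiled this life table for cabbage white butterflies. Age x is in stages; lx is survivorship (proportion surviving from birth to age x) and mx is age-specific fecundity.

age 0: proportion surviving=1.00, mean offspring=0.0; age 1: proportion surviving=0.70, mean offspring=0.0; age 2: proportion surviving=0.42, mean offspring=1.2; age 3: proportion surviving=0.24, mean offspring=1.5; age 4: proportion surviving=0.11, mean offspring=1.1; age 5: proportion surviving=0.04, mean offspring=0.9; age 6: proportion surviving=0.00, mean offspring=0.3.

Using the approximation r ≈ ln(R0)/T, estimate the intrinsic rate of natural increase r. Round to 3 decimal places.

0.008

R0 = Σ lx·mx = 0 + 0 + 0.504 + 0.36 + 0.121 + 0.036 + 0 = 1.021
Σ x·lx·mx = 2.752; T = 2.752/1.021 = 2.6954…
r ≈ ln(R0)/T = ln(1.021)/2.6954… = 0.00771… → 0.008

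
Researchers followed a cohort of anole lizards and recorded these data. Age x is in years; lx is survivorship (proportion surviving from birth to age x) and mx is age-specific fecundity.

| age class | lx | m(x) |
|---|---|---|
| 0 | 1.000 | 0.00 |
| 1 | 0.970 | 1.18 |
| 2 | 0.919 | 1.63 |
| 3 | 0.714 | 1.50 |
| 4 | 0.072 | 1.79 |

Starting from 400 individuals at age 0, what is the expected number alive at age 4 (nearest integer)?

Expected survivors = N0 · l_4 = 400 × 0.072 = 28.8 → 29

29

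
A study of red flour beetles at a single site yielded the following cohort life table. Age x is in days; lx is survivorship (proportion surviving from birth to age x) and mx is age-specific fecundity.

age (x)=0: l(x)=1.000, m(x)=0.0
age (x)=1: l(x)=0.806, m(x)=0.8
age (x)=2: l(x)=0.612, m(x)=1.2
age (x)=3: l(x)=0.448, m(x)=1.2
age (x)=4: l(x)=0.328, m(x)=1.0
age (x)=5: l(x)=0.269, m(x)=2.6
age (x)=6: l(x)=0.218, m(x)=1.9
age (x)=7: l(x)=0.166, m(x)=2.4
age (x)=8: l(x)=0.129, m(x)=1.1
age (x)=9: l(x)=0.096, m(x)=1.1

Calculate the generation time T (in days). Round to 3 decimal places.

3.969

lx·mx: 0, 0.6448, 0.7344, 0.5376, 0.328, 0.6994, 0.4142, 0.3984, 0.1419, 0.1056 → R0 = 4.0043
x·lx·mx: 0, 0.6448, 1.4688, 1.6128, 1.312, 3.497, 2.4852, 2.7888, 1.1352, 0.9504 → Σ = 15.895
T = 15.895 / 4.0043 = 3.969483… → 3.969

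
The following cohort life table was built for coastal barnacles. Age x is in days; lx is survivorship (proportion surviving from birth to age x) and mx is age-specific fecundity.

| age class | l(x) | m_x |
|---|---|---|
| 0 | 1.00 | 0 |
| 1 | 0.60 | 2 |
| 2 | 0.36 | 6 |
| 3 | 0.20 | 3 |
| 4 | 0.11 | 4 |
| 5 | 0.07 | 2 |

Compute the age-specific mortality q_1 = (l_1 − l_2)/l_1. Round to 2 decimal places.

q_1 = (l_1 − l_2) / l_1 = (0.6 − 0.36) / 0.6
     = 0.24 / 0.6 = 0.4 → 0.40

0.40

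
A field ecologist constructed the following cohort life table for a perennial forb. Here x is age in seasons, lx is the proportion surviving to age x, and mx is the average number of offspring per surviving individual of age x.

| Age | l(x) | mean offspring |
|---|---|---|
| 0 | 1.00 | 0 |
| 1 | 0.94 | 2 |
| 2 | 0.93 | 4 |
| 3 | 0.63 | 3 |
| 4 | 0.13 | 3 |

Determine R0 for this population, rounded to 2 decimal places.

7.88

lx·mx by age: 0, 1.88, 3.72, 1.89, 0.39
R0 = Σ lx·mx = 7.88 → 7.88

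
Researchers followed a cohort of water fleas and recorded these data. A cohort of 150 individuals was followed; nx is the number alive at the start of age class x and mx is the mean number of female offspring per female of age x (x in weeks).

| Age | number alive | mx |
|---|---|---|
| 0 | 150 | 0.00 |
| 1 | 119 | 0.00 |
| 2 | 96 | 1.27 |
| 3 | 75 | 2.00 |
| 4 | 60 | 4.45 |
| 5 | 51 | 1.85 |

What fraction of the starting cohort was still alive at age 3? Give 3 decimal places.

0.500

l_3 = n_3/n_0 = 75/150 = 0.5 → 0.500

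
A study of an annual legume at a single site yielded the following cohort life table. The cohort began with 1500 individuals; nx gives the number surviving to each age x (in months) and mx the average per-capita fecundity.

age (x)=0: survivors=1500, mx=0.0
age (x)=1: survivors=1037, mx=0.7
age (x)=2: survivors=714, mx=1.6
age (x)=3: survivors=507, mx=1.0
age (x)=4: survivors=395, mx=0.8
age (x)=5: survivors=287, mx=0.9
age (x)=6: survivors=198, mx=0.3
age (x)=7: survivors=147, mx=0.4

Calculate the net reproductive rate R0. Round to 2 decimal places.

2.05

lx = nx/n0 = nx/1500: 1, 0.69133…, 0.476, 0.338, 0.26333…, 0.19133…, 0.132, 0.098
lx·mx by age: 0, 0.483933…, 0.7616, 0.338, 0.210667…, 0.1722…, 0.0396, 0.0392
R0 = Σ lx·mx = 2.0452… → 2.05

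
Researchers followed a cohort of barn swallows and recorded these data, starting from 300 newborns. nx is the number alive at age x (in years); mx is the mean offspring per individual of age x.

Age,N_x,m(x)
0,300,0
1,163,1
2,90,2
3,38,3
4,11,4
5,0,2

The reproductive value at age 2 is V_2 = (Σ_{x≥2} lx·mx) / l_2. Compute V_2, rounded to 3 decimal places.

3.756

lx = nx/n0 = nx/300: 1, 0.54333…, 0.3, 0.12667…, 0.03667…, 0
lx·mx for x ≥ 2: 0.6, 0.38…, 0.146667…, 0 → sum = 1.126667…
V_2 = 1.126667… / l_2 = 1.126667… / 0.3 = 3.755556… → 3.756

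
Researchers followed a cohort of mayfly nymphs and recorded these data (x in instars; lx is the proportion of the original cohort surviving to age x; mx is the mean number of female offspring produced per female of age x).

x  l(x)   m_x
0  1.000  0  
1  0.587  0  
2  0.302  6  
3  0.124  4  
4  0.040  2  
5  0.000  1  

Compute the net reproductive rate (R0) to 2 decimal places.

2.39

lx·mx by age: 0, 0, 1.812, 0.496, 0.08, 0
R0 = Σ lx·mx = 2.388 → 2.39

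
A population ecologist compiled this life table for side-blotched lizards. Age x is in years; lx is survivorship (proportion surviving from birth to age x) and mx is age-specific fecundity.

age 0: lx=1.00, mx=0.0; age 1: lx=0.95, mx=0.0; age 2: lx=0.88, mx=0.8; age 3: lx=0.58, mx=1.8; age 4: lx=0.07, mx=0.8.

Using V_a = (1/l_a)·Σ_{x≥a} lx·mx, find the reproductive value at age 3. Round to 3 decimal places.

1.897

lx·mx for x ≥ 3: 1.044, 0.056 → sum = 1.1
V_3 = 1.1 / l_3 = 1.1 / 0.58 = 1.896552… → 1.897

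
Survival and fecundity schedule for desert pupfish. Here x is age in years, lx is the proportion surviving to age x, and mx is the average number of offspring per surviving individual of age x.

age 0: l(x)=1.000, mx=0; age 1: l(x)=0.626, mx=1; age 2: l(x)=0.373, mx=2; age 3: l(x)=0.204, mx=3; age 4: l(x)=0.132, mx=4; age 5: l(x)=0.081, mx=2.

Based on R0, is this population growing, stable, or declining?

growing

R0 = Σ lx·mx = 0 + 0.626 + 0.746 + 0.612 + 0.528 + 0.162 = 2.674
R0 > 1, so the population is growing.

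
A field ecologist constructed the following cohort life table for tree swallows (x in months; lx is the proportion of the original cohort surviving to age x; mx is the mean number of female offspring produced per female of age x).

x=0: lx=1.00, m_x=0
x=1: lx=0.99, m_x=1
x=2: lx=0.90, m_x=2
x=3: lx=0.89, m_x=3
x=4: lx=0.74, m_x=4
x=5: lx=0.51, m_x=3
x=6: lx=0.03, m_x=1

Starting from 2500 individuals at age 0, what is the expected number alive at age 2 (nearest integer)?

Expected survivors = N0 · l_2 = 2500 × 0.90 = 2250 → 2250

2250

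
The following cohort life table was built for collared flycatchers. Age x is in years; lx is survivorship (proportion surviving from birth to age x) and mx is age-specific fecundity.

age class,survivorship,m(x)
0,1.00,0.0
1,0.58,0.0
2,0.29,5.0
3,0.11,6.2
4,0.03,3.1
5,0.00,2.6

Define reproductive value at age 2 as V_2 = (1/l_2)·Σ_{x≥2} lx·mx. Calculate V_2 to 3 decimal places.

7.672

lx·mx for x ≥ 2: 1.45, 0.682, 0.093, 0 → sum = 2.225
V_2 = 2.225 / l_2 = 2.225 / 0.29 = 7.672414… → 7.672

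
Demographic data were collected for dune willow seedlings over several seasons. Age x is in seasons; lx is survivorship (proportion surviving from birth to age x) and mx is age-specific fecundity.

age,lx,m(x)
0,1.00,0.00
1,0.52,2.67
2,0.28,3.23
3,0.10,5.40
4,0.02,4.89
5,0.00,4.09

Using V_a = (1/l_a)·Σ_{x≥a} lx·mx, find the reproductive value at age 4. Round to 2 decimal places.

4.89

lx·mx for x ≥ 4: 0.0978, 0 → sum = 0.0978
V_4 = 0.0978 / l_4 = 0.0978 / 0.02 = 4.89 → 4.89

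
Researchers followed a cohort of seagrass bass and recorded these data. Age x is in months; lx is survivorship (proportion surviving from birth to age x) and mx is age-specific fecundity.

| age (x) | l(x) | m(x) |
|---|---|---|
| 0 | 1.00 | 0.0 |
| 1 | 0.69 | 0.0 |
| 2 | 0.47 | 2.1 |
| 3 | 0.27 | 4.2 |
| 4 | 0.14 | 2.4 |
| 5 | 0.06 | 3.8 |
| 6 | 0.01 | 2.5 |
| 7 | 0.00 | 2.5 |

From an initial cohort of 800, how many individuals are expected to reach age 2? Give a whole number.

Expected survivors = N0 · l_2 = 800 × 0.47 = 376 → 376

376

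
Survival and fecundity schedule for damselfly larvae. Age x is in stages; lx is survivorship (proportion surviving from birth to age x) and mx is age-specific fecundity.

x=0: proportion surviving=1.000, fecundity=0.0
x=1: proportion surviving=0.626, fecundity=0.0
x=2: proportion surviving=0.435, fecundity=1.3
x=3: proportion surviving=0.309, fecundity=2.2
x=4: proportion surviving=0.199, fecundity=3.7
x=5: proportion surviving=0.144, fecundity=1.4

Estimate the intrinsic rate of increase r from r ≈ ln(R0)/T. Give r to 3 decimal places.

R0 = Σ lx·mx = 0 + 0 + 0.5655 + 0.6798 + 0.7363 + 0.2016 = 2.1832
Σ x·lx·mx = 7.1236; T = 7.1236/2.1832 = 3.26292…
r ≈ ln(R0)/T = ln(2.1832)/3.26292… = 0.23929… → 0.239

0.239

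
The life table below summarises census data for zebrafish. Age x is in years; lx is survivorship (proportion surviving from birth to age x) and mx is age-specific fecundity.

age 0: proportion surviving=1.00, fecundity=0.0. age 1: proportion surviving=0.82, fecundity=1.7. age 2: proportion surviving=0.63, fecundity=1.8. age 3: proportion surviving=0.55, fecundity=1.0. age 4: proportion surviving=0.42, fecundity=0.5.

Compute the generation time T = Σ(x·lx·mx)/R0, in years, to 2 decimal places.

lx·mx: 0, 1.394, 1.134, 0.55, 0.21 → R0 = 3.288
x·lx·mx: 0, 1.394, 2.268, 1.65, 0.84 → Σ = 6.152
T = 6.152 / 3.288 = 1.871046… → 1.87

1.87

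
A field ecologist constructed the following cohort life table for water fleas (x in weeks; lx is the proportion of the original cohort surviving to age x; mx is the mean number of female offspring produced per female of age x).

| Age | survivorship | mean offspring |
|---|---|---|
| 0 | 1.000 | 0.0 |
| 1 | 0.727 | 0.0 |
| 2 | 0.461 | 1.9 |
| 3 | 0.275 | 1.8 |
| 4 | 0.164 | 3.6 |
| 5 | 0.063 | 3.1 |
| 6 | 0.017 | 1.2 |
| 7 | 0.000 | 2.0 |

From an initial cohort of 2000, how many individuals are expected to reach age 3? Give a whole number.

Expected survivors = N0 · l_3 = 2000 × 0.275 = 550 → 550

550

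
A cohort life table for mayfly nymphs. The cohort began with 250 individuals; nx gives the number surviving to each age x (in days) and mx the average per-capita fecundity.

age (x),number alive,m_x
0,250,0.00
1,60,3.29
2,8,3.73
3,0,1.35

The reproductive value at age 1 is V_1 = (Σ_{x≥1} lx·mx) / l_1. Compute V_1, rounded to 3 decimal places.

3.787

lx = nx/n0 = nx/250: 1, 0.24, 0.032, 0
lx·mx for x ≥ 1: 0.7896, 0.11936, 0 → sum = 0.90896
V_1 = 0.90896 / l_1 = 0.90896 / 0.24 = 3.787333… → 3.787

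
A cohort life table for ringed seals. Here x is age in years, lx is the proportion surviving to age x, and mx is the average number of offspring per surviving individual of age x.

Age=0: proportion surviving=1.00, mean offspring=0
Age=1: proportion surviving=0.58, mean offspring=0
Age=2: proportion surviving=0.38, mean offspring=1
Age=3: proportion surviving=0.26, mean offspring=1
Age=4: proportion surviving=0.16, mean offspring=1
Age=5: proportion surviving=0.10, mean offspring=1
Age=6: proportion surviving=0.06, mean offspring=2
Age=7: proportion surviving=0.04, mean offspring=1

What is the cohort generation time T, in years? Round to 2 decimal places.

lx·mx: 0, 0, 0.38, 0.26, 0.16, 0.1, 0.12, 0.04 → R0 = 1.06
x·lx·mx: 0, 0, 0.76, 0.78, 0.64, 0.5, 0.72, 0.28 → Σ = 3.68
T = 3.68 / 1.06 = 3.471698… → 3.47

3.47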